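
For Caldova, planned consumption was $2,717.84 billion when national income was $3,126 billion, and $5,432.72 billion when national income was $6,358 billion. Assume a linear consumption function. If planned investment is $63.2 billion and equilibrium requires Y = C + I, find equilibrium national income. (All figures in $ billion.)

Y = 970

MPC = (5432.72 − 2717.84)/(6358 − 3126) = 2714.88/3232 = 0.84
a = 2717.84 − 0.84(3126) = 92
Equilibrium: Y = 92 + 0.84Y + 63.2
0.16Y = 155.2, so Y = 155.2/0.16 = 970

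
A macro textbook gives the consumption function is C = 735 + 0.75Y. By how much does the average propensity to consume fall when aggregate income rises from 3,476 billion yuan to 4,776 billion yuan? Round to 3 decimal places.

At Y = 3476: C = 735 + 0.75(3476) = 3342, APC = 3342/3476 = 0.9614
At Y = 4776: C = 4317, APC = 4317/4776 = 0.9039
Fall in APC = 0.9614 − 0.9039 = 0.0575 ≈ 0.058

ΔAPC = 0.058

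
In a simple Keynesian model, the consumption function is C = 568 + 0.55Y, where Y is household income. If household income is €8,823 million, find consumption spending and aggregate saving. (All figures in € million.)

C = 5420.65; S = 3402.35

C = 568 + 0.55(8823) = 568 + 4852.65 = 5420.65
S = Y − C = 8823 − 5420.65 = 3402.35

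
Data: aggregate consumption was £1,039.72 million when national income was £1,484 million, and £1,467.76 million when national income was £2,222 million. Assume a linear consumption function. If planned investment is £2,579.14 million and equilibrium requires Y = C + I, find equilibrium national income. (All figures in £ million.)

MPC = (1467.76 − 1039.72)/(2222 − 1484) = 428.04/738 = 0.58
a = 1039.72 − 0.58(1484) = 179
Equilibrium: Y = 179 + 0.58Y + 2579.14
0.42Y = 2758.14, so Y = 2758.14/0.42 = 6567

Y = 6567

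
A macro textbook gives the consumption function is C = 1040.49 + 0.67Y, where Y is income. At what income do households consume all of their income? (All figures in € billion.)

Y = 3153

At break-even, C = Y: 1040.49 + 0.67Y = Y
0.33Y = 1040.49, so Y = 1040.49/0.33 = 3153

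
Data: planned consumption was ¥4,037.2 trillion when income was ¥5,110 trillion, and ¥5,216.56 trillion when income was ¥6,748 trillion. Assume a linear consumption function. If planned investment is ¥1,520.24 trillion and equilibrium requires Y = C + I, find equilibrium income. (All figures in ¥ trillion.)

MPC = (5216.56 − 4037.2)/(6748 − 5110) = 1179.36/1638 = 0.72
a = 4037.2 − 0.72(5110) = 358
Equilibrium: Y = 358 + 0.72Y + 1520.24
0.28Y = 1878.24, so Y = 1878.24/0.28 = 6708

Y = 6708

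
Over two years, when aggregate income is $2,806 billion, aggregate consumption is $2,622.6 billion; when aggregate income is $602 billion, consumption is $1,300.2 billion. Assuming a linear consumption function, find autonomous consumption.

a = 939

MPC = ΔC/ΔY = (2622.6 − 1300.2)/(2806 − 602) = 1322.4/2204 = 0.6
a = C − MPC·Y = 1300.2 − 0.6(602) = 1300.2 − 361.2 = 939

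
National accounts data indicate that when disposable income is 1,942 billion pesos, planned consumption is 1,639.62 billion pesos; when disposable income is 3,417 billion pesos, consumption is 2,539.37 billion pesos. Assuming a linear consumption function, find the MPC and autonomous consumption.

MPC = 0.61; a = 455

MPC = ΔC/ΔY = (2539.37 − 1639.62)/(3417 − 1942) = 899.75/1475 = 0.61
a = C − MPC·Y = 1639.62 − 0.61(1942) = 1639.62 − 1184.62 = 455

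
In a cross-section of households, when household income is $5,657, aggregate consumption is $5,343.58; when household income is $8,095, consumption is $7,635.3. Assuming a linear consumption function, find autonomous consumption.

MPC = ΔC/ΔY = (7635.3 − 5343.58)/(8095 − 5657) = 2291.72/2438 = 0.94
a = C − MPC·Y = 5343.58 − 0.94(5657) = 5343.58 − 5317.58 = 26

a = 26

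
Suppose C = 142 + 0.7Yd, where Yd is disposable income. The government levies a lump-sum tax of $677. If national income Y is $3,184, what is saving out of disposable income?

S = 610.1

Yd = Y − T = 3184 − 677 = 2507
C = 142 + 0.7(2507) = 142 + 1754.9 = 1896.9
S = Yd − C = 2507 − 1896.9 = 610.1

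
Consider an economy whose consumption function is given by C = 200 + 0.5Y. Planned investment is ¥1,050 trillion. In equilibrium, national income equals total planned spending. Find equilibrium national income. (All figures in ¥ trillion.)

Y = 2500

Y = C + I = 200 + 0.5Y + 1050
Y − 0.5Y = 1250
0.5Y = 1250, so Y = 1250/0.5 = 2500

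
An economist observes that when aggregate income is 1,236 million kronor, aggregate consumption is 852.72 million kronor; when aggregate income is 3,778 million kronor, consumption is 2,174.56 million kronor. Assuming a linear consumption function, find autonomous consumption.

a = 210

MPC = ΔC/ΔY = (2174.56 − 852.72)/(3778 − 1236) = 1321.84/2542 = 0.52
a = C − MPC·Y = 852.72 − 0.52(1236) = 852.72 − 642.72 = 210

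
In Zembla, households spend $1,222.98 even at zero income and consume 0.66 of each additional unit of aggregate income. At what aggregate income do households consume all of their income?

Y = 3597

At break-even, C = Y: 1222.98 + 0.66Y = Y
0.34Y = 1222.98, so Y = 1222.98/0.34 = 3597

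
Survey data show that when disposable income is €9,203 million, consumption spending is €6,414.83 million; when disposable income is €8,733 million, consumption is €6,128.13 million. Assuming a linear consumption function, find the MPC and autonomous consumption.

MPC = ΔC/ΔY = (6414.83 − 6128.13)/(9203 − 8733) = 286.7/470 = 0.61
a = C − MPC·Y = 6128.13 − 0.61(8733) = 6128.13 − 5327.13 = 801

MPC = 0.61; a = 801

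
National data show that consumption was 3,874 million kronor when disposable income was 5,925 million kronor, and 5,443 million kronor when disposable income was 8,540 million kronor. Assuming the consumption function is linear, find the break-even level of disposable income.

MPC = (5443 − 3874)/(8540 − 5925) = 1569/2615 = 0.6
a = 3874 − 0.6(5925) = 3874 − 3555 = 319
Break-even: Y = a/(1−MPC) = 319/0.4 = 797.5

Y = 797.5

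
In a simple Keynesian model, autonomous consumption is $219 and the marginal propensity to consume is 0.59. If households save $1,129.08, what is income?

S = Y − C = -219 + 0.41Y
-219 + 0.41Y = 1129.08, so 0.41Y = 1348.08 and Y = 3288

Y = 3288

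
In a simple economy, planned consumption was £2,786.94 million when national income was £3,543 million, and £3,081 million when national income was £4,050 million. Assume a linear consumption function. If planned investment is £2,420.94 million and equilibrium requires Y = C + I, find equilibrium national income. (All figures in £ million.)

Y = 7507

MPC = (3081 − 2786.94)/(4050 − 3543) = 294.06/507 = 0.58
a = 2786.94 − 0.58(3543) = 732
Equilibrium: Y = 732 + 0.58Y + 2420.94
0.42Y = 3152.94, so Y = 3152.94/0.42 = 7507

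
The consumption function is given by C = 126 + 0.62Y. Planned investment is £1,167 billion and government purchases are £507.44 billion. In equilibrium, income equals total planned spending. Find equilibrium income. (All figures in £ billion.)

Y = 4738

Y = C + I + G = 126 + 0.62Y + 1167 + 507.44
Y − 0.62Y = 1800.44
0.38Y = 1800.44, so Y = 1800.44/0.38 = 4738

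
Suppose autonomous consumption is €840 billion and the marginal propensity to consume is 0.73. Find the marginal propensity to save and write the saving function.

MPS = 0.27; S = -840 + 0.27Y

MPS = 1 − MPC = 1 − 0.73 = 0.27
S = Y − C = -840 + 0.27Y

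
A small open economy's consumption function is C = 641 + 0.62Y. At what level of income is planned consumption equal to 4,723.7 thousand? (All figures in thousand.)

641 + 0.62Y = 4723.7
0.62Y = 4082.7, so Y = 4082.7/0.62 = 6585

Y = 6585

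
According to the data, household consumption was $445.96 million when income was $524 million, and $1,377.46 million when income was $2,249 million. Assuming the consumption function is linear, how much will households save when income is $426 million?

MPC = (1377.46 − 445.96)/(2249 − 524) = 931.5/1725 = 0.54
a = 445.96 − 0.54(524) = 445.96 − 282.96 = 163
C = 163 + 0.54(426) = 393.04
S = 426 − 393.04 = 32.96

S = 32.96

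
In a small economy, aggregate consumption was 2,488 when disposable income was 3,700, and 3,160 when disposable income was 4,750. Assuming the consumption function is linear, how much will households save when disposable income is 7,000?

S = 2400

MPC = (3160 − 2488)/(4750 − 3700) = 672/1050 = 0.64
a = 2488 − 0.64(3700) = 2488 − 2368 = 120
C = 120 + 0.64(7000) = 4600
S = 7000 − 4600 = 2400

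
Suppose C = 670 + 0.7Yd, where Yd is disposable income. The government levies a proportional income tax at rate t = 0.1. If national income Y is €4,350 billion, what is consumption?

C = 3410.5

Yd = (1 − 0.1)(4350) = 0.9(4350) = 3915
C = 670 + 0.7(3915) = 670 + 2740.5 = 3410.5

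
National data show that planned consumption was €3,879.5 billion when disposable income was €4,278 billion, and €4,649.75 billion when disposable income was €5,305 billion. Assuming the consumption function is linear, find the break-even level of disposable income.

MPC = (4649.75 − 3879.5)/(5305 − 4278) = 770.25/1027 = 0.75
a = 3879.5 − 0.75(4278) = 3879.5 − 3208.5 = 671
Break-even: Y = a/(1−MPC) = 671/0.25 = 2684

Y = 2684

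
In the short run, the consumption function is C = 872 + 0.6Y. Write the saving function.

S = -872 + 0.4Y

S = Y − C = Y − (872 + 0.6Y) = -872 + (1 − 0.6)Y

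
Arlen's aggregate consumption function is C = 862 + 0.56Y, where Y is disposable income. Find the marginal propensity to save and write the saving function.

MPS = 0.44; S = -862 + 0.44Y

MPS = 1 − MPC = 1 − 0.56 = 0.44
S = Y − C = -862 + 0.44Y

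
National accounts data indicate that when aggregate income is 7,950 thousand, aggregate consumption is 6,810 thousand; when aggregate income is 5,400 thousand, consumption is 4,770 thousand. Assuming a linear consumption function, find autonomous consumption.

a = 450

MPC = ΔC/ΔY = (6810 − 4770)/(7950 − 5400) = 2040/2550 = 0.8
a = C − MPC·Y = 4770 − 0.8(5400) = 4770 − 4320 = 450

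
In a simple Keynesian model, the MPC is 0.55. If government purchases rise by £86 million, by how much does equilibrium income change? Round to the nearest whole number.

The multiplier is 1/(1 − MPC) = 1/0.45.
ΔY = 86/0.45 = 191.11 ≈ 191

ΔY ≈ 191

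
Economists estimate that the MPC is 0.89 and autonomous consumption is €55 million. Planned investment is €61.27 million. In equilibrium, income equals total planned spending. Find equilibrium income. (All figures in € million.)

Y = C + I = 55 + 0.89Y + 61.27
Y − 0.89Y = 116.27
0.11Y = 116.27, so Y = 116.27/0.11 = 1057

Y = 1057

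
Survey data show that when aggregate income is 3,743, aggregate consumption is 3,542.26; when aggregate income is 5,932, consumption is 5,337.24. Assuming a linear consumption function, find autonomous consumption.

MPC = ΔC/ΔY = (5337.24 − 3542.26)/(5932 − 3743) = 1794.98/2189 = 0.82
a = C − MPC·Y = 3542.26 − 0.82(3743) = 3542.26 − 3069.26 = 473

a = 473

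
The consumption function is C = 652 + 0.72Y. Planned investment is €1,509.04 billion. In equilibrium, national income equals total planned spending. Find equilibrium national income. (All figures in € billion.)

Y = 7718

Y = C + I = 652 + 0.72Y + 1509.04
Y − 0.72Y = 2161.04
0.28Y = 2161.04, so Y = 2161.04/0.28 = 7718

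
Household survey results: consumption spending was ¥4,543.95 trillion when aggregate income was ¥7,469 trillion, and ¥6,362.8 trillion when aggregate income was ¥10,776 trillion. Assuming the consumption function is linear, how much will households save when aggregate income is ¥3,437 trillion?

S = 1110.65

MPC = (6362.8 − 4543.95)/(10776 − 7469) = 1818.85/3307 = 0.55
a = 4543.95 − 0.55(7469) = 4543.95 − 4107.95 = 436
C = 436 + 0.55(3437) = 2326.35
S = 3437 − 2326.35 = 1110.65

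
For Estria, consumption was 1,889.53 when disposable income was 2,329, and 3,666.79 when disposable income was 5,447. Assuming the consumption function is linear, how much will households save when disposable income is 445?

MPC = (3666.79 − 1889.53)/(5447 − 2329) = 1777.26/3118 = 0.57
a = 1889.53 − 0.57(2329) = 1889.53 − 1327.53 = 562
C = 562 + 0.57(445) = 815.65
S = 445 − 815.65 = -370.65

S = -370.65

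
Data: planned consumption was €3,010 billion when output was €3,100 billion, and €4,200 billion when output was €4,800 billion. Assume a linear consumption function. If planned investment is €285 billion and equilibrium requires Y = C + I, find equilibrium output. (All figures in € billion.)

Y = 3750

MPC = (4200 − 3010)/(4800 − 3100) = 1190/1700 = 0.7
a = 3010 − 0.7(3100) = 840
Equilibrium: Y = 840 + 0.7Y + 285
0.3Y = 1125, so Y = 1125/0.3 = 3750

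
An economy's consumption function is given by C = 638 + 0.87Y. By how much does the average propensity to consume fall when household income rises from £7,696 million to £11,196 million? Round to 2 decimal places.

ΔAPC = 0.03

At Y = 7696: C = 638 + 0.87(7696) = 7333.52, APC = 7333.52/7696 = 0.953
At Y = 11196: C = 10378.52, APC = 10378.52/11196 = 0.927
Fall in APC = 0.953 − 0.927 = 0.026 ≈ 0.03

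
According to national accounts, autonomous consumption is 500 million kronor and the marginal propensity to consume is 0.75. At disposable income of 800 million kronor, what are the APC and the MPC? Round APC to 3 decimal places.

MPC = 0.75 (the slope of the consumption function)
C = 500 + 0.75(800) = 1100, so APC = 1100/800 = 1.375

APC = 1.375; MPC = 0.75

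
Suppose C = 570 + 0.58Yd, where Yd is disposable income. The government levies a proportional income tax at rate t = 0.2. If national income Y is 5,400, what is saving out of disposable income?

S = 1244.4

Yd = (1 − 0.2)(5400) = 0.8(5400) = 4320
C = 570 + 0.58(4320) = 570 + 2505.6 = 3075.6
S = Yd − C = 4320 − 3075.6 = 1244.4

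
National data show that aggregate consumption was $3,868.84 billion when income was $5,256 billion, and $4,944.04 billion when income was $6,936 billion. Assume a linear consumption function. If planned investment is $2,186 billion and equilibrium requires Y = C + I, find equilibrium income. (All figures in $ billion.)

Y = 7475

MPC = (4944.04 − 3868.84)/(6936 − 5256) = 1075.2/1680 = 0.64
a = 3868.84 − 0.64(5256) = 505
Equilibrium: Y = 505 + 0.64Y + 2186
0.36Y = 2691, so Y = 2691/0.36 = 7475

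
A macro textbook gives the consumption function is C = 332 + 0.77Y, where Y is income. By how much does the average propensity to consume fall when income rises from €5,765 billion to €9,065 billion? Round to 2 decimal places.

At Y = 5765: C = 332 + 0.77(5765) = 4771.05, APC = 4771.05/5765 = 0.828
At Y = 9065: C = 7312.05, APC = 7312.05/9065 = 0.807
Fall in APC = 0.828 − 0.807 = 0.021 ≈ 0.02

ΔAPC = 0.02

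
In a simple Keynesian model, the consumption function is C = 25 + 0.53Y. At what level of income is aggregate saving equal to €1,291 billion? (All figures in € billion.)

Y = 2800

S = Y − C = -25 + 0.47Y
-25 + 0.47Y = 1291, so 0.47Y = 1316 and Y = 2800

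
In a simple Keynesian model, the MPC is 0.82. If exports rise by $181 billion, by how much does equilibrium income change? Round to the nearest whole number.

ΔY ≈ 1006

The multiplier is 1/(1 − MPC) = 1/0.18.
ΔY = 181/0.18 = 1005.56 ≈ 1006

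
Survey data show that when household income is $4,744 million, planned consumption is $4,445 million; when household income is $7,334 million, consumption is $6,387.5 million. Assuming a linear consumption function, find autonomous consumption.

MPC = ΔC/ΔY = (6387.5 − 4445)/(7334 − 4744) = 1942.5/2590 = 0.75
a = C − MPC·Y = 4445 − 0.75(4744) = 4445 − 3558 = 887

a = 887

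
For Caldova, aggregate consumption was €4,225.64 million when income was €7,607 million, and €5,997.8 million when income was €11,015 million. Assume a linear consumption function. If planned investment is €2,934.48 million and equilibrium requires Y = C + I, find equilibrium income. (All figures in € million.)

Y = 6676

MPC = (5997.8 − 4225.64)/(11015 − 7607) = 1772.16/3408 = 0.52
a = 4225.64 − 0.52(7607) = 270
Equilibrium: Y = 270 + 0.52Y + 2934.48
0.48Y = 3204.48, so Y = 3204.48/0.48 = 6676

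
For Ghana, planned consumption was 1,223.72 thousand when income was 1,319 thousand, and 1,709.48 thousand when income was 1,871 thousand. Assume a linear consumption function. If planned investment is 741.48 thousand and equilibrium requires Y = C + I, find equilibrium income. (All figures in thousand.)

Y = 6704

MPC = (1709.48 − 1223.72)/(1871 − 1319) = 485.76/552 = 0.88
a = 1223.72 − 0.88(1319) = 63
Equilibrium: Y = 63 + 0.88Y + 741.48
0.12Y = 804.48, so Y = 804.48/0.12 = 6704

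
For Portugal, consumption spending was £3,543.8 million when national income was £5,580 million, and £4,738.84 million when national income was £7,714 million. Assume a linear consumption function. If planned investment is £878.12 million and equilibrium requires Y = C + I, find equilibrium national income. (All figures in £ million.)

MPC = (4738.84 − 3543.8)/(7714 − 5580) = 1195.04/2134 = 0.56
a = 3543.8 − 0.56(5580) = 419
Equilibrium: Y = 419 + 0.56Y + 878.12
0.44Y = 1297.12, so Y = 1297.12/0.44 = 2948

Y = 2948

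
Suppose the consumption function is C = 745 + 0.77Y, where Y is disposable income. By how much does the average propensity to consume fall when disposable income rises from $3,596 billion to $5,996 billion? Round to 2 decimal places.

ΔAPC = 0.08

At Y = 3596: C = 745 + 0.77(3596) = 3513.92, APC = 3513.92/3596 = 0.977
At Y = 5996: C = 5361.92, APC = 5361.92/5996 = 0.894
Fall in APC = 0.977 − 0.894 = 0.083 ≈ 0.08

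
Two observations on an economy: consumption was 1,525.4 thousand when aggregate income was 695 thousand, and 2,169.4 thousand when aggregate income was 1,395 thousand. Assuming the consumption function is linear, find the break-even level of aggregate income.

Y = 11075

MPC = (2169.4 − 1525.4)/(1395 − 695) = 644/700 = 0.92
a = 1525.4 − 0.92(695) = 1525.4 − 639.4 = 886
Break-even: Y = a/(1−MPC) = 886/0.08 = 11075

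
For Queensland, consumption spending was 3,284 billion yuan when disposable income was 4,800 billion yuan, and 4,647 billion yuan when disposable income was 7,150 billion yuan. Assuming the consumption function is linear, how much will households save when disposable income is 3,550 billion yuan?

S = 991

MPC = (4647 − 3284)/(7150 − 4800) = 1363/2350 = 0.58
a = 3284 − 0.58(4800) = 3284 − 2784 = 500
C = 500 + 0.58(3550) = 2559
S = 3550 − 2559 = 991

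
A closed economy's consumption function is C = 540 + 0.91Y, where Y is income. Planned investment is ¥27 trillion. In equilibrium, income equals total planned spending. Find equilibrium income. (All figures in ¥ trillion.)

Y = 6300

Y = C + I = 540 + 0.91Y + 27
Y − 0.91Y = 567
0.09Y = 567, so Y = 567/0.09 = 6300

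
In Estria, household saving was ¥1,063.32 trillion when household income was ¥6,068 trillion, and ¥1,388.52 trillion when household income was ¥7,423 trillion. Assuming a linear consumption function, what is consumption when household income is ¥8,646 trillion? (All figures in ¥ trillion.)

C = 6963.96

MPS = ΔS/ΔY = (1388.52 − 1063.32)/(7423 − 6068) = 325.2/1355 = 0.24
MPC = 1 − MPS = 0.76
Autonomous saving = 1063.32 − 0.24(6068) = -393, so a = 393
C = 393 + 0.76(8646) = 393 + 6570.96 = 6963.96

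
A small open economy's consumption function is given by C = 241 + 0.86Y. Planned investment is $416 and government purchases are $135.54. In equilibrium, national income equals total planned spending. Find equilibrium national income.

Y = C + I + G = 241 + 0.86Y + 416 + 135.54
Y − 0.86Y = 792.54
0.14Y = 792.54, so Y = 792.54/0.14 = 5661

Y = 5661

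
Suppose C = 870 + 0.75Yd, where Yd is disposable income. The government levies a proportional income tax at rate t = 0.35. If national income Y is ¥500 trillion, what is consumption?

Yd = (1 − 0.35)(500) = 0.65(500) = 325
C = 870 + 0.75(325) = 870 + 243.75 = 1113.75

C = 1113.75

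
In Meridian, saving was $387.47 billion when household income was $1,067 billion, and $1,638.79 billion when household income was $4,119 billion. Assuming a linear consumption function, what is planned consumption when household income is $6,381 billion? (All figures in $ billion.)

C = 3814.79

MPS = ΔS/ΔY = (1638.79 − 387.47)/(4119 − 1067) = 1251.32/3052 = 0.41
MPC = 1 − MPS = 0.59
Autonomous saving = 387.47 − 0.41(1067) = -50, so a = 50
C = 50 + 0.59(6381) = 50 + 3764.79 = 3814.79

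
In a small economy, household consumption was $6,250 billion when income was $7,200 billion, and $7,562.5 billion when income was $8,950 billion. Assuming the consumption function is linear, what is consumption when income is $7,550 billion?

MPC = (7562.5 − 6250)/(8950 − 7200) = 1312.5/1750 = 0.75
a = 6250 − 0.75(7200) = 6250 − 5400 = 850
C = 850 + 0.75(7550) = 850 + 5662.5 = 6512.5

C = 6512.5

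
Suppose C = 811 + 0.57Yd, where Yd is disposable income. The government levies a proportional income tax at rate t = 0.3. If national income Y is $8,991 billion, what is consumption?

C = 4398.409

Yd = (1 − 0.3)(8991) = 0.7(8991) = 6293.7
C = 811 + 0.57(6293.7) = 811 + 3587.409 = 4398.409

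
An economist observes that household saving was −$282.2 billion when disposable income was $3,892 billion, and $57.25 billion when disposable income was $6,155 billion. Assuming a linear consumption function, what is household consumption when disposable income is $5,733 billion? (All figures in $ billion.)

MPS = ΔS/ΔY = (57.25 − (-282.2))/(6155 − 3892) = 339.45/2263 = 0.15
MPC = 1 − MPS = 0.85
Autonomous saving = -282.2 − 0.15(3892) = -866, so a = 866
C = 866 + 0.85(5733) = 866 + 4873.05 = 5739.05

C = 5739.05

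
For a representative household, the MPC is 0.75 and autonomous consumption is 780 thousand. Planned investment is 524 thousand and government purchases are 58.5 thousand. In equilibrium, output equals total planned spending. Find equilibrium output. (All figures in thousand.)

Y = 5450

Y = C + I + G = 780 + 0.75Y + 524 + 58.5
Y − 0.75Y = 1362.5
0.25Y = 1362.5, so Y = 1362.5/0.25 = 5450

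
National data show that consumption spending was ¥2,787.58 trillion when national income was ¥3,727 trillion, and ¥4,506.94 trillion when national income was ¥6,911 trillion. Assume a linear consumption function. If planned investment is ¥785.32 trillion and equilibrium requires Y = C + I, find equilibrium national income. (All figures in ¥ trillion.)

Y = 3392

MPC = (4506.94 − 2787.58)/(6911 − 3727) = 1719.36/3184 = 0.54
a = 2787.58 − 0.54(3727) = 775
Equilibrium: Y = 775 + 0.54Y + 785.32
0.46Y = 1560.32, so Y = 1560.32/0.46 = 3392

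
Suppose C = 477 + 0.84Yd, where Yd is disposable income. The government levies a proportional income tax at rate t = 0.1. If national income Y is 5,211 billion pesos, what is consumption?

Yd = (1 − 0.1)(5211) = 0.9(5211) = 4689.9
C = 477 + 0.84(4689.9) = 477 + 3939.516 = 4416.516

C = 4416.516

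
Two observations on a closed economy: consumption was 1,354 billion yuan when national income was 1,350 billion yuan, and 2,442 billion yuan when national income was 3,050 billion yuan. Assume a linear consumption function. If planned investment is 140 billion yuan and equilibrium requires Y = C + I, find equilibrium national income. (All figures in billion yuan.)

MPC = (2442 − 1354)/(3050 − 1350) = 1088/1700 = 0.64
a = 1354 − 0.64(1350) = 490
Equilibrium: Y = 490 + 0.64Y + 140
0.36Y = 630, so Y = 630/0.36 = 1750

Y = 1750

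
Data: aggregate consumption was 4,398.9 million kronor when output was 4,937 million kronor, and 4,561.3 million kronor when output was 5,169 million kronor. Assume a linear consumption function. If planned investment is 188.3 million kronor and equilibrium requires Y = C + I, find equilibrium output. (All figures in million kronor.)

Y = 3771

MPC = (4561.3 − 4398.9)/(5169 − 4937) = 162.4/232 = 0.7
a = 4398.9 − 0.7(4937) = 943
Equilibrium: Y = 943 + 0.7Y + 188.3
0.3Y = 1131.3, so Y = 1131.3/0.3 = 3771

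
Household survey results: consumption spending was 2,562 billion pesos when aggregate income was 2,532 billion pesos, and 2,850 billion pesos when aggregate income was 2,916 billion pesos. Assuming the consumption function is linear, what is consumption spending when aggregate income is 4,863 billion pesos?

MPC = (2850 − 2562)/(2916 − 2532) = 288/384 = 0.75
a = 2562 − 0.75(2532) = 2562 − 1899 = 663
C = 663 + 0.75(4863) = 663 + 3647.25 = 4310.25

C = 4310.25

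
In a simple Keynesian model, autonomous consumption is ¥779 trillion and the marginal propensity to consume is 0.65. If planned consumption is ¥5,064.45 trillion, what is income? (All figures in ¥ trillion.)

Y = 6593

779 + 0.65Y = 5064.45
0.65Y = 4285.45, so Y = 4285.45/0.65 = 6593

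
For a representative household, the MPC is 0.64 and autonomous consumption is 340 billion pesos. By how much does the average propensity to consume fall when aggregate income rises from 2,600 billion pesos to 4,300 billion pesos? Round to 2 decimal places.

ΔAPC = 0.05

At Y = 2600: C = 340 + 0.64(2600) = 2004, APC = 2004/2600 = 0.771
At Y = 4300: C = 3092, APC = 3092/4300 = 0.719
Fall in APC = 0.771 − 0.719 = 0.052 ≈ 0.05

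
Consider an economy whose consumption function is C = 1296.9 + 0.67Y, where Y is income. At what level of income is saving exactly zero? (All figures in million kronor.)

At break-even, C = Y: 1296.9 + 0.67Y = Y
0.33Y = 1296.9, so Y = 1296.9/0.33 = 3930

Y = 3930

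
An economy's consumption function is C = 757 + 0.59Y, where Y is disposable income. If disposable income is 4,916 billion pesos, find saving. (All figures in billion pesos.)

C = 757 + 0.59(4916) = 757 + 2900.44 = 3657.44
S = Y − C = 4916 − 3657.44 = 1258.56

S = 1258.56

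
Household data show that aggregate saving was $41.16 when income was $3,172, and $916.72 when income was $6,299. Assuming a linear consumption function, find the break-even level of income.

Y = 3025

MPS = ΔS/ΔY = (916.72 − 41.16)/(6299 − 3172) = 875.56/3127 = 0.28
MPC = 1 − MPS = 0.72
From S(3172) = 41.16: −a + 0.28(3172) = 41.16, so a = 888.16 − 41.16 = 847
Break-even (S = 0): Y = a/MPS = 847/0.28 = 3025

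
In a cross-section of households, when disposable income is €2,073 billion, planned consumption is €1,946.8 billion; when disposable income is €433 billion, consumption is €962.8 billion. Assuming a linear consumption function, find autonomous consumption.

MPC = ΔC/ΔY = (1946.8 − 962.8)/(2073 − 433) = 984/1640 = 0.6
a = C − MPC·Y = 962.8 − 0.6(433) = 962.8 − 259.8 = 703

a = 703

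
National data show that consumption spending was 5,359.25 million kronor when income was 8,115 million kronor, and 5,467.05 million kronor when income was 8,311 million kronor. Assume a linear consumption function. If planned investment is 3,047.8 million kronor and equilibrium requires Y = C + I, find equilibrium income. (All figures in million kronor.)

MPC = (5467.05 − 5359.25)/(8311 − 8115) = 107.8/196 = 0.55
a = 5359.25 − 0.55(8115) = 896
Equilibrium: Y = 896 + 0.55Y + 3047.8
0.45Y = 3943.8, so Y = 3943.8/0.45 = 8764

Y = 8764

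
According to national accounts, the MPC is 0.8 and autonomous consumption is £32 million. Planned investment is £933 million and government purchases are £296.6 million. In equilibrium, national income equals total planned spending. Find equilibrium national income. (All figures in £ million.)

Y = 6308

Y = C + I + G = 32 + 0.8Y + 933 + 296.6
Y − 0.8Y = 1261.6
0.2Y = 1261.6, so Y = 1261.6/0.2 = 6308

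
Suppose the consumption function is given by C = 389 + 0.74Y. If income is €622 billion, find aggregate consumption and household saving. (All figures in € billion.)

C = 849.28; S = -227.28

C = 389 + 0.74(622) = 389 + 460.28 = 849.28
S = Y − C = 622 − 849.28 = -227.28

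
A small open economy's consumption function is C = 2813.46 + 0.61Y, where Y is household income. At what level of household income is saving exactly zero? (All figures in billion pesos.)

Y = 7214

At break-even, C = Y: 2813.46 + 0.61Y = Y
0.39Y = 2813.46, so Y = 2813.46/0.39 = 7214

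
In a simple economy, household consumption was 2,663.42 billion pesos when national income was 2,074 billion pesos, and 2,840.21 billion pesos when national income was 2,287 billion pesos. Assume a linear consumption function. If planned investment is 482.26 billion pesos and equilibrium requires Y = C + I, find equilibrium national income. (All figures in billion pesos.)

Y = 8378

MPC = (2840.21 − 2663.42)/(2287 − 2074) = 176.79/213 = 0.83
a = 2663.42 − 0.83(2074) = 942
Equilibrium: Y = 942 + 0.83Y + 482.26
0.17Y = 1424.26, so Y = 1424.26/0.17 = 8378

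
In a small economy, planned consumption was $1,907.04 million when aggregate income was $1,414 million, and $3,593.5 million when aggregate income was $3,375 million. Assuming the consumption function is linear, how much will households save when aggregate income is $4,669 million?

MPC = (3593.5 − 1907.04)/(3375 − 1414) = 1686.46/1961 = 0.86
a = 1907.04 − 0.86(1414) = 1907.04 − 1216.04 = 691
C = 691 + 0.86(4669) = 4706.34
S = 4669 − 4706.34 = -37.34

S = -37.34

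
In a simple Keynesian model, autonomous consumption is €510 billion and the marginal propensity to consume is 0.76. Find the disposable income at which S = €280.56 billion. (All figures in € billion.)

S = Y − C = -510 + 0.24Y
-510 + 0.24Y = 280.56, so 0.24Y = 790.56 and Y = 3294

Y = 3294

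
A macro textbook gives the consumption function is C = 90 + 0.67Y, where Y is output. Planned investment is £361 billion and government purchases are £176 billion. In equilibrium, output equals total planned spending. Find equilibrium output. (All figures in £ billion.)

Y = C + I + G = 90 + 0.67Y + 361 + 176
Y − 0.67Y = 627
0.33Y = 627, so Y = 627/0.33 = 1900

Y = 1900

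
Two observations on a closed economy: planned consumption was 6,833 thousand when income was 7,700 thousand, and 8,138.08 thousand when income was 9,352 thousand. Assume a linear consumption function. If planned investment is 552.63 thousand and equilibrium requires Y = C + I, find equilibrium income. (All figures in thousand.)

MPC = (8138.08 − 6833)/(9352 − 7700) = 1305.08/1652 = 0.79
a = 6833 − 0.79(7700) = 750
Equilibrium: Y = 750 + 0.79Y + 552.63
0.21Y = 1302.63, so Y = 1302.63/0.21 = 6203

Y = 6203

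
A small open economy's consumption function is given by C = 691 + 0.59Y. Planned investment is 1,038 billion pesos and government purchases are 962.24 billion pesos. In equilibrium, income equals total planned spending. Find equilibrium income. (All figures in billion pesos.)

Y = 6564

Y = C + I + G = 691 + 0.59Y + 1038 + 962.24
Y − 0.59Y = 2691.24
0.41Y = 2691.24, so Y = 2691.24/0.41 = 6564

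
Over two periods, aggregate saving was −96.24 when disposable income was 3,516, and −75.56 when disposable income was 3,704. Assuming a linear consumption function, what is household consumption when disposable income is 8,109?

C = 7700.01

MPS = ΔS/ΔY = (-75.56 − (-96.24))/(3704 − 3516) = 20.68/188 = 0.11
MPC = 1 − MPS = 0.89
Autonomous saving = -96.24 − 0.11(3516) = -483, so a = 483
C = 483 + 0.89(8109) = 483 + 7217.01 = 7700.01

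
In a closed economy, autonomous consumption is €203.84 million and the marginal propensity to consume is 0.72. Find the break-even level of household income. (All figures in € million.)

Y = 728

At break-even, C = Y: 203.84 + 0.72Y = Y
0.28Y = 203.84, so Y = 203.84/0.28 = 728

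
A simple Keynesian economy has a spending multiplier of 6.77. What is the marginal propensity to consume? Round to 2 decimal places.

k = 1/(1 − MPC), so 1 − MPC = 1/k = 1/6.77 = 0.1477
MPC = 1 − 0.1477 = 0.85

MPC = 0.85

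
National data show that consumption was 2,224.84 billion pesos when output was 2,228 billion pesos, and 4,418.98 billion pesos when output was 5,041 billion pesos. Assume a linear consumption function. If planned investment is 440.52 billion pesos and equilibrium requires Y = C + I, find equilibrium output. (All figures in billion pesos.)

MPC = (4418.98 − 2224.84)/(5041 − 2228) = 2194.14/2813 = 0.78
a = 2224.84 − 0.78(2228) = 487
Equilibrium: Y = 487 + 0.78Y + 440.52
0.22Y = 927.52, so Y = 927.52/0.22 = 4216

Y = 4216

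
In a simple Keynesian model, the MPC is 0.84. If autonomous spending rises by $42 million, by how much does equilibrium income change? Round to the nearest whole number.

The multiplier is 1/(1 − MPC) = 1/0.16.
ΔY = 42/0.16 = 262.50 ≈ 263

ΔY ≈ 263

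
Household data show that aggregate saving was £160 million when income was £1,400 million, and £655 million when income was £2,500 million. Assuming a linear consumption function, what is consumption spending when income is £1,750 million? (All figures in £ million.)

C = 1432.5

MPS = ΔS/ΔY = (655 − 160)/(2500 − 1400) = 495/1100 = 0.45
MPC = 1 − MPS = 0.55
Autonomous saving = 160 − 0.45(1400) = -470, so a = 470
C = 470 + 0.55(1750) = 470 + 962.5 = 1432.5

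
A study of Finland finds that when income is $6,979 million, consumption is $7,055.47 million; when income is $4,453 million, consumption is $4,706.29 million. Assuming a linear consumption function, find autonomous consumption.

MPC = ΔC/ΔY = (7055.47 − 4706.29)/(6979 − 4453) = 2349.18/2526 = 0.93
a = C − MPC·Y = 4706.29 − 0.93(4453) = 4706.29 − 4141.29 = 565

a = 565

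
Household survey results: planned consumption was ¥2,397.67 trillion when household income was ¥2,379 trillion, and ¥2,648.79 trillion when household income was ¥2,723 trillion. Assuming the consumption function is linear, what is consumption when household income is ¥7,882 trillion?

C = 6414.86

MPC = (2648.79 − 2397.67)/(2723 − 2379) = 251.12/344 = 0.73
a = 2397.67 − 0.73(2379) = 2397.67 − 1736.67 = 661
C = 661 + 0.73(7882) = 661 + 5753.86 = 6414.86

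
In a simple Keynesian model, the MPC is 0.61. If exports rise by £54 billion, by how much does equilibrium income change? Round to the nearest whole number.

ΔY ≈ 138

The multiplier is 1/(1 − MPC) = 1/0.39.
ΔY = 54/0.39 = 138.46 ≈ 138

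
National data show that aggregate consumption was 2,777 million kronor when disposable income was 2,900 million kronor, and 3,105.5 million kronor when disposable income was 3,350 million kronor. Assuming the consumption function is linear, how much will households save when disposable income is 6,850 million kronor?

MPC = (3105.5 − 2777)/(3350 − 2900) = 328.5/450 = 0.73
a = 2777 − 0.73(2900) = 2777 − 2117 = 660
C = 660 + 0.73(6850) = 5660.5
S = 6850 − 5660.5 = 1189.5

S = 1189.5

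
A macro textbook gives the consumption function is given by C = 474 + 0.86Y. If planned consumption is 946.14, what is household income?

474 + 0.86Y = 946.14
0.86Y = 472.14, so Y = 472.14/0.86 = 549

Y = 549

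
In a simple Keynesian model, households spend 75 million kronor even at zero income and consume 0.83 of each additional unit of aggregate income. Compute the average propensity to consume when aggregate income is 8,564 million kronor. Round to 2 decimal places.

C = 75 + 0.83(8564) = 7183.12
APC = C/Y = 7183.12/8564 = 0.84

APC = 0.84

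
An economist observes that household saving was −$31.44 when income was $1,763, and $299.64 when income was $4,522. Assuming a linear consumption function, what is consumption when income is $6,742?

C = 6175.96

MPS = ΔS/ΔY = (299.64 − (-31.44))/(4522 − 1763) = 331.08/2759 = 0.12
MPC = 1 − MPS = 0.88
Autonomous saving = -31.44 − 0.12(1763) = -243, so a = 243
C = 243 + 0.88(6742) = 243 + 5932.96 = 6175.96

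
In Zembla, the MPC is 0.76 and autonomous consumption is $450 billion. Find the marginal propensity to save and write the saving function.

MPS = 0.24; S = -450 + 0.24Y

MPS = 1 − MPC = 1 − 0.76 = 0.24
S = Y − C = -450 + 0.24Y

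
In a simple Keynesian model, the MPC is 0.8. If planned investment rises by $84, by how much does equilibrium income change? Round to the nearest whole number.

The multiplier is 1/(1 − MPC) = 1/0.2.
ΔY = 84/0.2 = 420.00 ≈ 420

ΔY ≈ 420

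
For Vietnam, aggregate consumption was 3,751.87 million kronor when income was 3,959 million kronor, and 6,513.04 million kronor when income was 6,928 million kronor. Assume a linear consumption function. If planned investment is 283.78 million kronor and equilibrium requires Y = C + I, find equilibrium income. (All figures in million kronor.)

MPC = (6513.04 − 3751.87)/(6928 − 3959) = 2761.17/2969 = 0.93
a = 3751.87 − 0.93(3959) = 70
Equilibrium: Y = 70 + 0.93Y + 283.78
0.07Y = 353.78, so Y = 353.78/0.07 = 5054

Y = 5054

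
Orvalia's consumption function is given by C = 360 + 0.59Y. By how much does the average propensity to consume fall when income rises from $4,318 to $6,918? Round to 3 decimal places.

ΔAPC = 0.031

At Y = 4318: C = 360 + 0.59(4318) = 2907.62, APC = 2907.62/4318 = 0.6734
At Y = 6918: C = 4441.62, APC = 4441.62/6918 = 0.6420
Fall in APC = 0.6734 − 0.6420 = 0.0314 ≈ 0.031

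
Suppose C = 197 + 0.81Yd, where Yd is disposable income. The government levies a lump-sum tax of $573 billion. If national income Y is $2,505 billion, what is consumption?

C = 1761.92

Yd = Y − T = 2505 − 573 = 1932
C = 197 + 0.81(1932) = 197 + 1564.92 = 1761.92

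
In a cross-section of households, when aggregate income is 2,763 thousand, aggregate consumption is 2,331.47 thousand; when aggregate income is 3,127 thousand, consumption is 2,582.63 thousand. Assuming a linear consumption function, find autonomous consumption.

a = 425

MPC = ΔC/ΔY = (2582.63 − 2331.47)/(3127 − 2763) = 251.16/364 = 0.69
a = C − MPC·Y = 2331.47 − 0.69(2763) = 2331.47 − 1906.47 = 425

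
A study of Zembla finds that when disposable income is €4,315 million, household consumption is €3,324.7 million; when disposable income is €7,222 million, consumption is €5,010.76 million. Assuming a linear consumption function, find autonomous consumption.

MPC = ΔC/ΔY = (5010.76 − 3324.7)/(7222 − 4315) = 1686.06/2907 = 0.58
a = C − MPC·Y = 3324.7 − 0.58(4315) = 3324.7 − 2502.7 = 822

a = 822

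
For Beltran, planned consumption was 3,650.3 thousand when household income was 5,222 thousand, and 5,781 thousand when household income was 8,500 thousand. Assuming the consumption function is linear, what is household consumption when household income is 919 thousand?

MPC = (5781 − 3650.3)/(8500 − 5222) = 2130.7/3278 = 0.65
a = 3650.3 − 0.65(5222) = 3650.3 − 3394.3 = 256
C = 256 + 0.65(919) = 256 + 597.35 = 853.35

C = 853.35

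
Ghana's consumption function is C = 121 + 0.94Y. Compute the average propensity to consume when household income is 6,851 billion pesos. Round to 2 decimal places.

APC = 0.96

C = 121 + 0.94(6851) = 6560.94
APC = C/Y = 6560.94/6851 = 0.96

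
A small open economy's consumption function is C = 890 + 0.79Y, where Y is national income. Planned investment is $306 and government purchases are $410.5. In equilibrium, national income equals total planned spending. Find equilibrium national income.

Y = 7650

Y = C + I + G = 890 + 0.79Y + 306 + 410.5
Y − 0.79Y = 1606.5
0.21Y = 1606.5, so Y = 1606.5/0.21 = 7650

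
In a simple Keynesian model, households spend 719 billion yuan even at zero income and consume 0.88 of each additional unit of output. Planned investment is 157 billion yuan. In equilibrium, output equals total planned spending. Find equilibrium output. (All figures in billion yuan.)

Y = C + I = 719 + 0.88Y + 157
Y − 0.88Y = 876
0.12Y = 876, so Y = 876/0.12 = 7300

Y = 7300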